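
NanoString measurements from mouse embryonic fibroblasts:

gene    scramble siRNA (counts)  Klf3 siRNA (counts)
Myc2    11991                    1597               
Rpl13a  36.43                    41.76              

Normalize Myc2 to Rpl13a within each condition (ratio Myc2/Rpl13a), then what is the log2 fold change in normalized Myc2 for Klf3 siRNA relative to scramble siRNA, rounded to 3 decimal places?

Myc2/Rpl13a (scramble siRNA) = 11991 / 36.43 = 329.15
Myc2/Rpl13a (Klf3 siRNA) = 1597 / 41.76 = 38.242
Fold change = 38.242 / 329.15 = 0.1162
log2(0.1162) = -3.1055

-3.106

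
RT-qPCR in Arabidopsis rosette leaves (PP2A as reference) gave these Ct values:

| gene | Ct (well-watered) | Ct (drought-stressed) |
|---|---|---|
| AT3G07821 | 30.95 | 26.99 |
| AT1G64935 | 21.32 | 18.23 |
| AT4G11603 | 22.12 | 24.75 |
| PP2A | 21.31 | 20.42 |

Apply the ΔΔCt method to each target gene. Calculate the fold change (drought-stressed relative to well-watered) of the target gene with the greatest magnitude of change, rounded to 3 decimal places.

0.087

AT3G07821: ΔΔCt = (26.99−20.42) − (30.95−21.31) = 6.57 − 9.64 = -3.07; fold change = 2^3.07 = 8.398
AT1G64935: ΔΔCt = (18.23−20.42) − (21.32−21.31) = -2.19 − 0.01 = -2.20; fold change = 2^2.20 = 4.595
AT4G11603: ΔΔCt = (24.75−20.42) − (22.12−21.31) = 4.33 − 0.81 = 3.52; fold change = 2^-3.52 = 0.087
AT4G11603 has the largest |ΔΔCt| = 3.52.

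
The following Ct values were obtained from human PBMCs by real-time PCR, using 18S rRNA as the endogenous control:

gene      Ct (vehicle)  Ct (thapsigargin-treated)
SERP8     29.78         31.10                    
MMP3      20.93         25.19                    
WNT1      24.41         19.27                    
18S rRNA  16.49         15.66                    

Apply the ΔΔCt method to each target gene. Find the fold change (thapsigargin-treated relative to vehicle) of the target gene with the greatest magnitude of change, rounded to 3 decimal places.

SERP8: ΔΔCt = (31.10−15.66) − (29.78−16.49) = 15.44 − 13.29 = 2.15; fold change = 2^-2.15 = 0.225
MMP3: ΔΔCt = (25.19−15.66) − (20.93−16.49) = 9.53 − 4.44 = 5.09; fold change = 2^-5.09 = 0.029
WNT1: ΔΔCt = (19.27−15.66) − (24.41−16.49) = 3.61 − 7.92 = -4.31; fold change = 2^4.31 = 19.835
MMP3 has the largest |ΔΔCt| = 5.09.

0.029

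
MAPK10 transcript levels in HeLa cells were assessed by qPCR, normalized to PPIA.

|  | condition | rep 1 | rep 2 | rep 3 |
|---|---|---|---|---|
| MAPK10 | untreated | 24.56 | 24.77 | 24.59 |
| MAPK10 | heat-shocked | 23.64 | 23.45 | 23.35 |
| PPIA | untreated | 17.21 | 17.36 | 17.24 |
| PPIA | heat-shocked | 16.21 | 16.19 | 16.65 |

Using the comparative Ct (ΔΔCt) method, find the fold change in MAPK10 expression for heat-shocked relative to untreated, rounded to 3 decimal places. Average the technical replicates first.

1.181

Mean Ct: MAPK10 untreated 24.640; MAPK10 heat-shocked 23.480; PPIA untreated 17.270; PPIA heat-shocked 16.350
ΔCt(untreated) = 24.640 − 17.270 = 7.370
ΔCt(heat-shocked) = 23.480 − 16.350 = 7.130
ΔΔCt = 7.130 − 7.370 = -0.240
Fold change = 2^(−(-0.240)) = 2^0.240 = 1.1810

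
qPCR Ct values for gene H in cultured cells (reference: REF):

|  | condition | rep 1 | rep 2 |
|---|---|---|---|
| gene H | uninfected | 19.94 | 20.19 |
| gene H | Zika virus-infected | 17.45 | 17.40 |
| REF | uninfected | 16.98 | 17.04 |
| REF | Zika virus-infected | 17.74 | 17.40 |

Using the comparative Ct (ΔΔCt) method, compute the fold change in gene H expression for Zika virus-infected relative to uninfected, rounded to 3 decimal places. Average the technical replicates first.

9.190

Mean Ct: gene H uninfected 20.065; gene H Zika virus-infected 17.425; REF uninfected 17.010; REF Zika virus-infected 17.570
ΔCt(uninfected) = 20.065 − 17.010 = 3.055
ΔCt(Zika virus-infected) = 17.425 − 17.570 = -0.145
ΔΔCt = -0.145 − 3.055 = -3.200
Fold change = 2^(−(-3.200)) = 2^3.200 = 9.1896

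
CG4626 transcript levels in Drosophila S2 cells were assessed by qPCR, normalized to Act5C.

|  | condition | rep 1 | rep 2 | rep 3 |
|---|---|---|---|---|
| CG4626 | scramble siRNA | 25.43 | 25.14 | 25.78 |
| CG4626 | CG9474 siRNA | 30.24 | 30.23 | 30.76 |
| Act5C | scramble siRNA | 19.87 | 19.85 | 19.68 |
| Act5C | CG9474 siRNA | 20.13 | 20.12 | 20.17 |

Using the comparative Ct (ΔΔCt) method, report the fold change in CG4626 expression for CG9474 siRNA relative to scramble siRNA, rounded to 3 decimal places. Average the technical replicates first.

0.041

Mean Ct: CG4626 scramble siRNA 25.450; CG4626 CG9474 siRNA 30.410; Act5C scramble siRNA 19.800; Act5C CG9474 siRNA 20.140
ΔCt(scramble siRNA) = 25.450 − 19.800 = 5.650
ΔCt(CG9474 siRNA) = 30.410 − 20.140 = 10.270
ΔΔCt = 10.270 − 5.650 = 4.620
Fold change = 2^(−4.620) = 0.0407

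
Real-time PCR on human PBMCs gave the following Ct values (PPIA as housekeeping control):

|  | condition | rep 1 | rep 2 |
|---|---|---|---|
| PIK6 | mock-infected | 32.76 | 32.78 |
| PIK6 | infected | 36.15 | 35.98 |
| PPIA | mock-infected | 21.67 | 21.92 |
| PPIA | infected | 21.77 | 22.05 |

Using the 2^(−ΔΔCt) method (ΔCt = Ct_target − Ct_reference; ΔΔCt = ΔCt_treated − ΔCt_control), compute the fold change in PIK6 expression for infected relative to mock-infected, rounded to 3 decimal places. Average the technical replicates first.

Mean Ct: PIK6 mock-infected 32.770; PIK6 infected 36.065; PPIA mock-infected 21.795; PPIA infected 21.910
ΔCt(mock-infected) = 32.770 − 21.795 = 10.975
ΔCt(infected) = 36.065 − 21.910 = 14.155
ΔΔCt = 14.155 − 10.975 = 3.180
Fold change = 2^(−3.180) = 0.1103

0.110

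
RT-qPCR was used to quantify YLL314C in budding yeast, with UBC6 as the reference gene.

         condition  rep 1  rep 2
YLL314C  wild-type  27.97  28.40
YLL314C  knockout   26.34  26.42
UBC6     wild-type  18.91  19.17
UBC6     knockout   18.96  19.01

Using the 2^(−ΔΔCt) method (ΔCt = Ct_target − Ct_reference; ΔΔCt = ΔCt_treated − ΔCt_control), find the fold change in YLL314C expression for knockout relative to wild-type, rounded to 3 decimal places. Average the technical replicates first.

Mean Ct: YLL314C wild-type 28.185; YLL314C knockout 26.380; UBC6 wild-type 19.040; UBC6 knockout 18.985
ΔCt(wild-type) = 28.185 − 19.040 = 9.145
ΔCt(knockout) = 26.380 − 18.985 = 7.395
ΔΔCt = 7.395 − 9.145 = -1.750
Fold change = 2^(−(-1.750)) = 2^1.750 = 3.3636

3.364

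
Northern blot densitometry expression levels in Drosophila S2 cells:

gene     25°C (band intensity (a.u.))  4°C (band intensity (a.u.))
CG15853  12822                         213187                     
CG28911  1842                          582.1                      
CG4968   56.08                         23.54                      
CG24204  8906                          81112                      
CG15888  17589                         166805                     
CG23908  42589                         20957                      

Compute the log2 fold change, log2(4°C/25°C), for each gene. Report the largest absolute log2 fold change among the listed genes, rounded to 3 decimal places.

log2(213187/12822) = 4.055  (CG15853)
log2(582.1/1842) = -1.662  (CG28911)
log2(23.54/56.08) = -1.252  (CG4968)
log2(81112/8906) = 3.187  (CG24204)
log2(166805/17589) = 3.245  (CG15888)
log2(20957/42589) = -1.023  (CG23908)
The largest magnitude belongs to CG15853.

4.055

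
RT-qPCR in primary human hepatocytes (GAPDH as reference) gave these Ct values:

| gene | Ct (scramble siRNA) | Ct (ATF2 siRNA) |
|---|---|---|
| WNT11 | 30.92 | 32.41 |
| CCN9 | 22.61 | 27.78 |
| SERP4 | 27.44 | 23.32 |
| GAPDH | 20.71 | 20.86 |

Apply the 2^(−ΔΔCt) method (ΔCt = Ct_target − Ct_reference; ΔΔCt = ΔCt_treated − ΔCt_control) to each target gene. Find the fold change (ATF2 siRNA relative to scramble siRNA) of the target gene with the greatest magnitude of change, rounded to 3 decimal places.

WNT11: ΔΔCt = (32.41−20.86) − (30.92−20.71) = 11.55 − 10.21 = 1.34; fold change = 2^-1.34 = 0.395
CCN9: ΔΔCt = (27.78−20.86) − (22.61−20.71) = 6.92 − 1.90 = 5.02; fold change = 2^-5.02 = 0.031
SERP4: ΔΔCt = (23.32−20.86) − (27.44−20.71) = 2.46 − 6.73 = -4.27; fold change = 2^4.27 = 19.293
CCN9 has the largest |ΔΔCt| = 5.02.

0.031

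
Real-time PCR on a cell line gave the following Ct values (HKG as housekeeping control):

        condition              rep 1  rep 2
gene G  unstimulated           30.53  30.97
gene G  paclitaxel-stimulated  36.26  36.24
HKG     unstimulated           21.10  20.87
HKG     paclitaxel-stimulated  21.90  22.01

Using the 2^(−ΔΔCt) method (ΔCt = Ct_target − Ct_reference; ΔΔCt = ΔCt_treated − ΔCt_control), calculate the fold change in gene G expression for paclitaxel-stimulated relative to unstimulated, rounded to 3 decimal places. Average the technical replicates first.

0.043

Mean Ct: gene G unstimulated 30.750; gene G paclitaxel-stimulated 36.250; HKG unstimulated 20.985; HKG paclitaxel-stimulated 21.955
ΔCt(unstimulated) = 30.750 − 20.985 = 9.765
ΔCt(paclitaxel-stimulated) = 36.250 − 21.955 = 14.295
ΔΔCt = 14.295 − 9.765 = 4.530
Fold change = 2^(−4.530) = 0.0433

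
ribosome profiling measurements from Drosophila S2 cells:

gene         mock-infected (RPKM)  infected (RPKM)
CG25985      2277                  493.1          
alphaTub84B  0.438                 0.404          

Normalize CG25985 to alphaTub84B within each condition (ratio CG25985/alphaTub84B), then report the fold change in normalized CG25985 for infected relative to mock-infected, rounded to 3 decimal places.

0.235

CG25985/alphaTub84B (mock-infected) = 2277 / 0.438 = 5198.6
CG25985/alphaTub84B (infected) = 493.1 / 0.404 = 1220.5
Fold change = 1220.5 / 5198.6 = 0.2348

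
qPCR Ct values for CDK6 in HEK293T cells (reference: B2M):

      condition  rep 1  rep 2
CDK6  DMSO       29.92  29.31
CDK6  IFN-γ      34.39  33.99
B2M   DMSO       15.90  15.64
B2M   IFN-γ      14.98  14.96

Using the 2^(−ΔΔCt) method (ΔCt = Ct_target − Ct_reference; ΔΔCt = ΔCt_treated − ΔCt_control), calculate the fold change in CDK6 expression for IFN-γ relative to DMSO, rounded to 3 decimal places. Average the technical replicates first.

0.024

Mean Ct: CDK6 DMSO 29.615; CDK6 IFN-γ 34.190; B2M DMSO 15.770; B2M IFN-γ 14.970
ΔCt(DMSO) = 29.615 − 15.770 = 13.845
ΔCt(IFN-γ) = 34.190 − 14.970 = 19.220
ΔΔCt = 19.220 − 13.845 = 5.375
Fold change = 2^(−5.375) = 0.0241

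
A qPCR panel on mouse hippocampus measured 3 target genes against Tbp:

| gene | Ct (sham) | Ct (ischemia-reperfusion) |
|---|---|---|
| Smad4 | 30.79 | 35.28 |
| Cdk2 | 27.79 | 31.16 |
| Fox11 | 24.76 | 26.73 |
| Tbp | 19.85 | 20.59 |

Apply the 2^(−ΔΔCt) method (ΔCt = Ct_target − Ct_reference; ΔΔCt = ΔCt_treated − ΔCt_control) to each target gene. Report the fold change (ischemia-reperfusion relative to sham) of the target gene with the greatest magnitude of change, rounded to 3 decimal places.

Smad4: ΔΔCt = (35.28−20.59) − (30.79−19.85) = 14.69 − 10.94 = 3.75; fold change = 2^-3.75 = 0.074
Cdk2: ΔΔCt = (31.16−20.59) − (27.79−19.85) = 10.57 − 7.94 = 2.63; fold change = 2^-2.63 = 0.162
Fox11: ΔΔCt = (26.73−20.59) − (24.76−19.85) = 6.14 − 4.91 = 1.23; fold change = 2^-1.23 = 0.426
Smad4 has the largest |ΔΔCt| = 3.75.

0.074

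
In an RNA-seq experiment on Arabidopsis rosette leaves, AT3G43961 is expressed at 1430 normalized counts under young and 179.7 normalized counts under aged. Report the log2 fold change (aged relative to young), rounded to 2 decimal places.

Fold change = 179.7 / 1430 = 0.1257
log2(0.1257) = -2.992

-2.99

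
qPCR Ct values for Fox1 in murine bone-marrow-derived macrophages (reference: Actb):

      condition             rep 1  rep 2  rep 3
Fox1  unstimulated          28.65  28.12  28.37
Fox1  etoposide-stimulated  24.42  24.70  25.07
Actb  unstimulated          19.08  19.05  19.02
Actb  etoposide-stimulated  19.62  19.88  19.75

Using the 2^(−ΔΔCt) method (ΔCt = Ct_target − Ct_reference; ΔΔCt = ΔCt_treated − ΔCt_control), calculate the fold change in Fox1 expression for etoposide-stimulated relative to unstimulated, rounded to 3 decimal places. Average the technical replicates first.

Mean Ct: Fox1 unstimulated 28.380; Fox1 etoposide-stimulated 24.730; Actb unstimulated 19.050; Actb etoposide-stimulated 19.750
ΔCt(unstimulated) = 28.380 − 19.050 = 9.330
ΔCt(etoposide-stimulated) = 24.730 − 19.750 = 4.980
ΔΔCt = 4.980 − 9.330 = -4.350
Fold change = 2^(−(-4.350)) = 2^4.350 = 20.3930

20.393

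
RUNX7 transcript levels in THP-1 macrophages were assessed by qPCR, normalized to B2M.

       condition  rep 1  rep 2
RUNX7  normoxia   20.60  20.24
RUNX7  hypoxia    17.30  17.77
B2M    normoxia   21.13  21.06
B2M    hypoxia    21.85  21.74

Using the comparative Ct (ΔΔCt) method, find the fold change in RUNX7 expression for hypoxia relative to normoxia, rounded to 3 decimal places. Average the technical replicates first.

12.000

Mean Ct: RUNX7 normoxia 20.420; RUNX7 hypoxia 17.535; B2M normoxia 21.095; B2M hypoxia 21.795
ΔCt(normoxia) = 20.420 − 21.095 = -0.675
ΔCt(hypoxia) = 17.535 − 21.795 = -4.260
ΔΔCt = -4.260 − (-0.675) = -3.585
Fold change = 2^(−(-3.585)) = 2^3.585 = 12.0003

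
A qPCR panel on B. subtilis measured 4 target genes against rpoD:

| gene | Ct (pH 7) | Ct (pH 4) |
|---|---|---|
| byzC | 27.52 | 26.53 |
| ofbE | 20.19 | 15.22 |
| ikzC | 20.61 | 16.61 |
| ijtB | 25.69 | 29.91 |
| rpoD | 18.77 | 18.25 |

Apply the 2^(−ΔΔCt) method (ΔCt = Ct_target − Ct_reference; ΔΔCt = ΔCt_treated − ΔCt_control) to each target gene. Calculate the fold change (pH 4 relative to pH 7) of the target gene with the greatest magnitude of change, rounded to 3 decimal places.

byzC: ΔΔCt = (26.53−18.25) − (27.52−18.77) = 8.28 − 8.75 = -0.47; fold change = 2^0.47 = 1.385
ofbE: ΔΔCt = (15.22−18.25) − (20.19−18.77) = -3.03 − 1.42 = -4.45; fold change = 2^4.45 = 21.857
ikzC: ΔΔCt = (16.61−18.25) − (20.61−18.77) = -1.64 − 1.84 = -3.48; fold change = 2^3.48 = 11.158
ijtB: ΔΔCt = (29.91−18.25) − (25.69−18.77) = 11.66 − 6.92 = 4.74; fold change = 2^-4.74 = 0.037
ijtB has the largest |ΔΔCt| = 4.74.

0.037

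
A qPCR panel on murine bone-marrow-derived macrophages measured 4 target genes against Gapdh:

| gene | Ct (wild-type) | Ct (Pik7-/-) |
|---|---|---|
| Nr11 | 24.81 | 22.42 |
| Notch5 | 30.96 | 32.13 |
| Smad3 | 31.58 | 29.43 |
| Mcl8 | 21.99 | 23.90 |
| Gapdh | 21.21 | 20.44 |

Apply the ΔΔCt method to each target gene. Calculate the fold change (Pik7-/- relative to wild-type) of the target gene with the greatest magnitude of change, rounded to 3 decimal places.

0.156

Nr11: ΔΔCt = (22.42−20.44) − (24.81−21.21) = 1.98 − 3.60 = -1.62; fold change = 2^1.62 = 3.074
Notch5: ΔΔCt = (32.13−20.44) − (30.96−21.21) = 11.69 − 9.75 = 1.94; fold change = 2^-1.94 = 0.261
Smad3: ΔΔCt = (29.43−20.44) − (31.58−21.21) = 8.99 − 10.37 = -1.38; fold change = 2^1.38 = 2.603
Mcl8: ΔΔCt = (23.90−20.44) − (21.99−21.21) = 3.46 − 0.78 = 2.68; fold change = 2^-2.68 = 0.156
Mcl8 has the largest |ΔΔCt| = 2.68.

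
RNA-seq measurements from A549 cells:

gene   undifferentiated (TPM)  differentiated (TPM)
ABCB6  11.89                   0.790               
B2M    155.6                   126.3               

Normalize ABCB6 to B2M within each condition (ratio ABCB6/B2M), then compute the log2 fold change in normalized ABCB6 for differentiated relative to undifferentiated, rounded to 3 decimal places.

-3.611

ABCB6/B2M (undifferentiated) = 11.89 / 155.6 = 0.076414
ABCB6/B2M (differentiated) = 0.790 / 126.3 = 0.0062549
Fold change = 0.0062549 / 0.076414 = 0.0819
log2(0.0819) = -3.6108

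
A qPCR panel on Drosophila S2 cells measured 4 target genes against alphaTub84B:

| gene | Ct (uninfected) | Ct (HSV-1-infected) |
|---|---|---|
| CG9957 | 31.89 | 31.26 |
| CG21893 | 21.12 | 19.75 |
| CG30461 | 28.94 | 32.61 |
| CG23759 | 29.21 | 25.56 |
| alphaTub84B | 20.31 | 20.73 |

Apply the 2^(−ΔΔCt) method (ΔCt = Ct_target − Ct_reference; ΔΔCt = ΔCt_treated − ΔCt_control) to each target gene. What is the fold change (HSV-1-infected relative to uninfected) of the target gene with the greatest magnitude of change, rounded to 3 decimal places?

16.795

CG9957: ΔΔCt = (31.26−20.73) − (31.89−20.31) = 10.53 − 11.58 = -1.05; fold change = 2^1.05 = 2.071
CG21893: ΔΔCt = (19.75−20.73) − (21.12−20.31) = -0.98 − 0.81 = -1.79; fold change = 2^1.79 = 3.458
CG30461: ΔΔCt = (32.61−20.73) − (28.94−20.31) = 11.88 − 8.63 = 3.25; fold change = 2^-3.25 = 0.105
CG23759: ΔΔCt = (25.56−20.73) − (29.21−20.31) = 4.83 − 8.90 = -4.07; fold change = 2^4.07 = 16.795
CG23759 has the largest |ΔΔCt| = 4.07.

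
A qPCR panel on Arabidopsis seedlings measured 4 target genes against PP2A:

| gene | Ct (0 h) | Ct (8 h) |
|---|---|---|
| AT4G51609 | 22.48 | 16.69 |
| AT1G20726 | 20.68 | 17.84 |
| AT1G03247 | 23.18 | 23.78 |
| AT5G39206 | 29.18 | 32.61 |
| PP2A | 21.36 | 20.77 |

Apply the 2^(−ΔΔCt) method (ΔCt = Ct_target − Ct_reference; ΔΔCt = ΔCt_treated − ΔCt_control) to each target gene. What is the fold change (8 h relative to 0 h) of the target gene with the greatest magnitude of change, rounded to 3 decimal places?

AT4G51609: ΔΔCt = (16.69−20.77) − (22.48−21.36) = -4.08 − 1.12 = -5.20; fold change = 2^5.20 = 36.758
AT1G20726: ΔΔCt = (17.84−20.77) − (20.68−21.36) = -2.93 − (-0.68) = -2.25; fold change = 2^2.25 = 4.757
AT1G03247: ΔΔCt = (23.78−20.77) − (23.18−21.36) = 3.01 − 1.82 = 1.19; fold change = 2^-1.19 = 0.438
AT5G39206: ΔΔCt = (32.61−20.77) − (29.18−21.36) = 11.84 − 7.82 = 4.02; fold change = 2^-4.02 = 0.062
AT4G51609 has the largest |ΔΔCt| = 5.20.

36.758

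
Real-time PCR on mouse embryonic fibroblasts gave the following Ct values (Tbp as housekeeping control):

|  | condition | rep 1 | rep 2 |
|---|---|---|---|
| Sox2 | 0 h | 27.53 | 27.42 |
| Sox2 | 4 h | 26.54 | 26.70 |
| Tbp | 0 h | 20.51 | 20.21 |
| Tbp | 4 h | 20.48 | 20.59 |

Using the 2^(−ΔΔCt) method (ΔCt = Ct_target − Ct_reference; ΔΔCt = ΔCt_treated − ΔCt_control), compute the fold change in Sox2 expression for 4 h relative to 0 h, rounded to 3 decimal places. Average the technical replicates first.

Mean Ct: Sox2 0 h 27.475; Sox2 4 h 26.620; Tbp 0 h 20.360; Tbp 4 h 20.535
ΔCt(0 h) = 27.475 − 20.360 = 7.115
ΔCt(4 h) = 26.620 − 20.535 = 6.085
ΔΔCt = 6.085 − 7.115 = -1.030
Fold change = 2^(−(-1.030)) = 2^1.030 = 2.0420

2.042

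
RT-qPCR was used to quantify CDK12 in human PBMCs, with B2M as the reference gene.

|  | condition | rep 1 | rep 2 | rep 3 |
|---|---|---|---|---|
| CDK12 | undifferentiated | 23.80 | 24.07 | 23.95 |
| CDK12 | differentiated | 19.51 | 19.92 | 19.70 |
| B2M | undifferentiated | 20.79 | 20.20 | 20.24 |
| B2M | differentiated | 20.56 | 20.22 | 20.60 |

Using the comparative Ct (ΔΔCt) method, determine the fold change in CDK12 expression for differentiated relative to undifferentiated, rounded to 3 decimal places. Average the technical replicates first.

19.427

Mean Ct: CDK12 undifferentiated 23.940; CDK12 differentiated 19.710; B2M undifferentiated 20.410; B2M differentiated 20.460
ΔCt(undifferentiated) = 23.940 − 20.410 = 3.530
ΔCt(differentiated) = 19.710 − 20.460 = -0.750
ΔΔCt = -0.750 − 3.530 = -4.280
Fold change = 2^(−(-4.280)) = 2^4.280 = 19.4271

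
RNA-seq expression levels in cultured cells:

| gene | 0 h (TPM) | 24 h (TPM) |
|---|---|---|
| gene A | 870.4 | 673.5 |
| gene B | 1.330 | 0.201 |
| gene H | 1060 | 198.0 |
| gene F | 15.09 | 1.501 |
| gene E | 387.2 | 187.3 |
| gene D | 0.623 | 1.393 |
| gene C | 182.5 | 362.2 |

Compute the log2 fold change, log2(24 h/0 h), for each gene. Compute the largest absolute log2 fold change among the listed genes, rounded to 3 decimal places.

log2(673.5/870.4) = -0.370  (gene A)
log2(0.201/1.330) = -2.726  (gene B)
log2(198.0/1060) = -2.420  (gene H)
log2(1.501/15.09) = -3.330  (gene F)
log2(187.3/387.2) = -1.048  (gene E)
log2(1.393/0.623) = 1.161  (gene D)
log2(362.2/182.5) = 0.989  (gene C)
The largest magnitude belongs to gene F.

3.330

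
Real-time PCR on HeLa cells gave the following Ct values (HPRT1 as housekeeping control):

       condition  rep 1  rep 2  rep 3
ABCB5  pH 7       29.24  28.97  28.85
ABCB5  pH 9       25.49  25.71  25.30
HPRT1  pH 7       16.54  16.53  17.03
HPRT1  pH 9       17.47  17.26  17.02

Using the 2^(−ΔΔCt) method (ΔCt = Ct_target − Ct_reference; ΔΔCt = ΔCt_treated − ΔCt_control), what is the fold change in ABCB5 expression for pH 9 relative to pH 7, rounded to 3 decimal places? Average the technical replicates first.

Mean Ct: ABCB5 pH 7 29.020; ABCB5 pH 9 25.500; HPRT1 pH 7 16.700; HPRT1 pH 9 17.250
ΔCt(pH 7) = 29.020 − 16.700 = 12.320
ΔCt(pH 9) = 25.500 − 17.250 = 8.250
ΔΔCt = 8.250 − 12.320 = -4.070
Fold change = 2^(−(-4.070)) = 2^4.070 = 16.7955

16.795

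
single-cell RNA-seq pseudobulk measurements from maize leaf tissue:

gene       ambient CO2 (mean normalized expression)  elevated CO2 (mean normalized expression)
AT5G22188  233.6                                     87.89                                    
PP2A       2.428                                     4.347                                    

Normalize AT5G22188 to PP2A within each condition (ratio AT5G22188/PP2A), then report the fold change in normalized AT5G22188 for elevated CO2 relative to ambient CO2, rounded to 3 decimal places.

0.210

AT5G22188/PP2A (ambient CO2) = 233.6 / 2.428 = 96.211
AT5G22188/PP2A (elevated CO2) = 87.89 / 4.347 = 20.219
Fold change = 20.219 / 96.211 = 0.2101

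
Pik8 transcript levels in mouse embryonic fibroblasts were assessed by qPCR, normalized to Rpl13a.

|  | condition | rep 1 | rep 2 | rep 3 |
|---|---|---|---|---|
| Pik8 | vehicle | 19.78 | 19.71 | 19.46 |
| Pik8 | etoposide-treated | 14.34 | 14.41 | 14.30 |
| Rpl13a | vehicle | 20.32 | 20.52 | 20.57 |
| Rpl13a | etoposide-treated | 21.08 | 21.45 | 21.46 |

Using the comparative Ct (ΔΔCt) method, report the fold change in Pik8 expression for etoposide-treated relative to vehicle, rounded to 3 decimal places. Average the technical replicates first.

Mean Ct: Pik8 vehicle 19.650; Pik8 etoposide-treated 14.350; Rpl13a vehicle 20.470; Rpl13a etoposide-treated 21.330
ΔCt(vehicle) = 19.650 − 20.470 = -0.820
ΔCt(etoposide-treated) = 14.350 − 21.330 = -6.980
ΔΔCt = -6.980 − (-0.820) = -6.160
Fold change = 2^(−(-6.160)) = 2^6.160 = 71.5064

71.506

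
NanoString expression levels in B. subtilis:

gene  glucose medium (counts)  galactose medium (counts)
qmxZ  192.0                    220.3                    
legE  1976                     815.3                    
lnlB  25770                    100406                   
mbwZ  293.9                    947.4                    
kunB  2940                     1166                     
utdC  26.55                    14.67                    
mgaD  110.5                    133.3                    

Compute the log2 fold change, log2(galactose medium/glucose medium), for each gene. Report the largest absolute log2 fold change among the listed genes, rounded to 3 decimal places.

log2(220.3/192.0) = 0.198  (qmxZ)
log2(815.3/1976) = -1.277  (legE)
log2(100406/25770) = 1.962  (lnlB)
log2(947.4/293.9) = 1.689  (mbwZ)
log2(1166/2940) = -1.334  (kunB)
log2(14.67/26.55) = -0.856  (utdC)
log2(133.3/110.5) = 0.271  (mgaD)
The largest magnitude belongs to lnlB.

1.962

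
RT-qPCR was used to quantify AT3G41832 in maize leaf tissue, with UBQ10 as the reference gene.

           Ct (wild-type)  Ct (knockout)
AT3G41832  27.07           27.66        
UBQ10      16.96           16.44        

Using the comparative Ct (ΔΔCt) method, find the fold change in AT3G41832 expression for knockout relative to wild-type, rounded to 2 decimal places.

0.46

ΔCt(wild-type) = 27.070 − 16.960 = 10.110
ΔCt(knockout) = 27.660 − 16.440 = 11.220
ΔΔCt = 11.220 − 10.110 = 1.110
Fold change = 2^(−1.110) = 0.463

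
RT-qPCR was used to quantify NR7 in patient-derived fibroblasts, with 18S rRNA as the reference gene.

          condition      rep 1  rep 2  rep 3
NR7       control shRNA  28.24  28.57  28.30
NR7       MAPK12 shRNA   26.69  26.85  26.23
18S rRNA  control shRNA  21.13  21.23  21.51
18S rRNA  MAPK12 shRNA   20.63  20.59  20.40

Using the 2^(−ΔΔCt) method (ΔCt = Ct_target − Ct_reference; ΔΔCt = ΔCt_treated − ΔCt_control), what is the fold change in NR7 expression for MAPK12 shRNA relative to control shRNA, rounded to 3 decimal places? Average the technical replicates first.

Mean Ct: NR7 control shRNA 28.370; NR7 MAPK12 shRNA 26.590; 18S rRNA control shRNA 21.290; 18S rRNA MAPK12 shRNA 20.540
ΔCt(control shRNA) = 28.370 − 21.290 = 7.080
ΔCt(MAPK12 shRNA) = 26.590 − 20.540 = 6.050
ΔΔCt = 6.050 − 7.080 = -1.030
Fold change = 2^(−(-1.030)) = 2^1.030 = 2.0420

2.042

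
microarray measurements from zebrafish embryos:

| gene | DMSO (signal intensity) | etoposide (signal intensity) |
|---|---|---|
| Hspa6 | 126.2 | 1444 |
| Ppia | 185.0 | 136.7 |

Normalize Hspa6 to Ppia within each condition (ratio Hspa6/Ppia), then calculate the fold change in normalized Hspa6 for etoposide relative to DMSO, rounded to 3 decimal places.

Hspa6/Ppia (DMSO) = 126.2 / 185.0 = 0.68216
Hspa6/Ppia (etoposide) = 1444 / 136.7 = 10.563
Fold change = 10.563 / 0.68216 = 15.4850

15.485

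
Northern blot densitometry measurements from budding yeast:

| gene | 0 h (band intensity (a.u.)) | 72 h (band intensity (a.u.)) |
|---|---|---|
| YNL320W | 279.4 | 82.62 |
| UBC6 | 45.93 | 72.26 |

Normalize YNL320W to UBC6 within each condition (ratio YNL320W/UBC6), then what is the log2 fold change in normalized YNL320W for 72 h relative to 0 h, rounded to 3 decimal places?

YNL320W/UBC6 (0 h) = 279.4 / 45.93 = 6.0832
YNL320W/UBC6 (72 h) = 82.62 / 72.26 = 1.1434
Fold change = 1.1434 / 6.0832 = 0.1880
log2(0.1880) = -2.4115

-2.412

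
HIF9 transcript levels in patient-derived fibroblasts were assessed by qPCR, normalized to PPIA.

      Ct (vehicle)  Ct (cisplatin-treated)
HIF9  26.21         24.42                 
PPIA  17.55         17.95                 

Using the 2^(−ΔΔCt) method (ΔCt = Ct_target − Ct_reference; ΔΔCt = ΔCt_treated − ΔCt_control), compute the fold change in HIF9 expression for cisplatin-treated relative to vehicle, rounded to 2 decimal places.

4.56

ΔCt(vehicle) = 26.210 − 17.550 = 8.660
ΔCt(cisplatin-treated) = 24.420 − 17.950 = 6.470
ΔΔCt = 6.470 − 8.660 = -2.190
Fold change = 2^(−(-2.190)) = 2^2.190 = 4.563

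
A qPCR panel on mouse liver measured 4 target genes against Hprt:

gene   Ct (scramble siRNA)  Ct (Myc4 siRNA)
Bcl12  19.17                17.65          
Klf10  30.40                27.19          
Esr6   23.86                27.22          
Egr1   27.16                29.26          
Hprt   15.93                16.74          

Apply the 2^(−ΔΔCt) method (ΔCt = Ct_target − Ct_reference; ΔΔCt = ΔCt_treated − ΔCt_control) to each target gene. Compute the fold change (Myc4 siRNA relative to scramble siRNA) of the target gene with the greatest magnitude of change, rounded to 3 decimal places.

Bcl12: ΔΔCt = (17.65−16.74) − (19.17−15.93) = 0.91 − 3.24 = -2.33; fold change = 2^2.33 = 5.028
Klf10: ΔΔCt = (27.19−16.74) − (30.40−15.93) = 10.45 − 14.47 = -4.02; fold change = 2^4.02 = 16.223
Esr6: ΔΔCt = (27.22−16.74) − (23.86−15.93) = 10.48 − 7.93 = 2.55; fold change = 2^-2.55 = 0.171
Egr1: ΔΔCt = (29.26−16.74) − (27.16−15.93) = 12.52 − 11.23 = 1.29; fold change = 2^-1.29 = 0.409
Klf10 has the largest |ΔΔCt| = 4.02.

16.223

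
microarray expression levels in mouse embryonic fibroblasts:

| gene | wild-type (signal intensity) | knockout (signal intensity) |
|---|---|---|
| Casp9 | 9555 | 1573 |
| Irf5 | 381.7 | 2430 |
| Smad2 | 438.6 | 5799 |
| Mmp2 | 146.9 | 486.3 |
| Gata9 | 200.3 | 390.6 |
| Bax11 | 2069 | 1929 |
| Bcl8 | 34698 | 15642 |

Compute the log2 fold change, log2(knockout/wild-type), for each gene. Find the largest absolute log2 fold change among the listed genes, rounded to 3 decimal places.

3.725

log2(1573/9555) = -2.603  (Casp9)
log2(2430/381.7) = 2.670  (Irf5)
log2(5799/438.6) = 3.725  (Smad2)
log2(486.3/146.9) = 1.727  (Mmp2)
log2(390.6/200.3) = 0.964  (Gata9)
log2(1929/2069) = -0.101  (Bax11)
log2(15642/34698) = -1.149  (Bcl8)
The largest magnitude belongs to Smad2.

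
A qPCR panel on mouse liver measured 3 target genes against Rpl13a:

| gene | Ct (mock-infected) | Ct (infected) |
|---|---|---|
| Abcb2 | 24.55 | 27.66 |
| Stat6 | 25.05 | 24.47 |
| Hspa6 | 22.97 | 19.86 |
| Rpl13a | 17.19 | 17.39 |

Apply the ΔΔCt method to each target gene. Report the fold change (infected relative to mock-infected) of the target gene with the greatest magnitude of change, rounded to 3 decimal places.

9.918

Abcb2: ΔΔCt = (27.66−17.39) − (24.55−17.19) = 10.27 − 7.36 = 2.91; fold change = 2^-2.91 = 0.133
Stat6: ΔΔCt = (24.47−17.39) − (25.05−17.19) = 7.08 − 7.86 = -0.78; fold change = 2^0.78 = 1.717
Hspa6: ΔΔCt = (19.86−17.39) − (22.97−17.19) = 2.47 − 5.78 = -3.31; fold change = 2^3.31 = 9.918
Hspa6 has the largest |ΔΔCt| = 3.31.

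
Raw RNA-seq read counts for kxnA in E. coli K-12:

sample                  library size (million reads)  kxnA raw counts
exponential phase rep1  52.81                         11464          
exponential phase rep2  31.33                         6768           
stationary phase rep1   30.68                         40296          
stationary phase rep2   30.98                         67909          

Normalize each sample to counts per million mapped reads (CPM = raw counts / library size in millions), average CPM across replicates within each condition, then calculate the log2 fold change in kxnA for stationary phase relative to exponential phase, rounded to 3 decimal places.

3.017

CPM(exponential phase rep1) = 11464 / 52.81 = 217.0801
CPM(exponential phase rep2) = 6768 / 31.33 = 216.0230
CPM(stationary phase rep1) = 40296 / 30.68 = 1313.4289
CPM(stationary phase rep2) = 67909 / 30.98 = 2192.0271
mean CPM(exponential phase) = 216.5515; mean CPM(stationary phase) = 1752.7280
Fold change = 1752.7280 / 216.5515 = 8.09381
log2(8.09381) = 3.0168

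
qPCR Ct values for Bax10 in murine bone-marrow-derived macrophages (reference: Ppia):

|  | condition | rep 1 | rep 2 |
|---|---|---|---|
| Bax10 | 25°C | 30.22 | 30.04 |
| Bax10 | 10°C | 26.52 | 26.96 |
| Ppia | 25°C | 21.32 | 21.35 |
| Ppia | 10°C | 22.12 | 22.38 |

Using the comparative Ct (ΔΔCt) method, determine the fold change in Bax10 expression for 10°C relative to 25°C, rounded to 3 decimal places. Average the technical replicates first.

Mean Ct: Bax10 25°C 30.130; Bax10 10°C 26.740; Ppia 25°C 21.335; Ppia 10°C 22.250
ΔCt(25°C) = 30.130 − 21.335 = 8.795
ΔCt(10°C) = 26.740 − 22.250 = 4.490
ΔΔCt = 4.490 − 8.795 = -4.305
Fold change = 2^(−(-4.305)) = 2^4.305 = 19.7667

19.767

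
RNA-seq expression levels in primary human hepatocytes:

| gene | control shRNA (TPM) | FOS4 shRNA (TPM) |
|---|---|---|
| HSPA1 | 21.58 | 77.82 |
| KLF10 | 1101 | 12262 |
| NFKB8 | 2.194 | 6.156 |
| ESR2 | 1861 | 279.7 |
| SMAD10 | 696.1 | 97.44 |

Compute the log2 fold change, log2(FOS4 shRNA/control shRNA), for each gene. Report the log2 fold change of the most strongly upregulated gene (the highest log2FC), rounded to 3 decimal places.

log2(77.82/21.58) = 1.850  (HSPA1)
log2(12262/1101) = 3.477  (KLF10)
log2(6.156/2.194) = 1.488  (NFKB8)
log2(279.7/1861) = -2.734  (ESR2)
log2(97.44/696.1) = -2.837  (SMAD10)
KLF10 is most strongly upregulated.

3.477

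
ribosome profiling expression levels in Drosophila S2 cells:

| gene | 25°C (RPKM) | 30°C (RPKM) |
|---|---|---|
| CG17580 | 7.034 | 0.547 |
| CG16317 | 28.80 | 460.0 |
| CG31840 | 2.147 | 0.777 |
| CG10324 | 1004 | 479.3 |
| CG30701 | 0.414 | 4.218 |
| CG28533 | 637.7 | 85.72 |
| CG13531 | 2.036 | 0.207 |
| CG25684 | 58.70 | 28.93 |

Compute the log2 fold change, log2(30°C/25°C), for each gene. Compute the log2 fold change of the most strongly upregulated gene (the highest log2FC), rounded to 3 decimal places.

log2(0.547/7.034) = -3.685  (CG17580)
log2(460.0/28.80) = 3.997  (CG16317)
log2(0.777/2.147) = -1.466  (CG31840)
log2(479.3/1004) = -1.067  (CG10324)
log2(4.218/0.414) = 3.349  (CG30701)
log2(85.72/637.7) = -2.895  (CG28533)
log2(0.207/2.036) = -3.298  (CG13531)
log2(28.93/58.70) = -1.021  (CG25684)
CG16317 is most strongly upregulated.

3.997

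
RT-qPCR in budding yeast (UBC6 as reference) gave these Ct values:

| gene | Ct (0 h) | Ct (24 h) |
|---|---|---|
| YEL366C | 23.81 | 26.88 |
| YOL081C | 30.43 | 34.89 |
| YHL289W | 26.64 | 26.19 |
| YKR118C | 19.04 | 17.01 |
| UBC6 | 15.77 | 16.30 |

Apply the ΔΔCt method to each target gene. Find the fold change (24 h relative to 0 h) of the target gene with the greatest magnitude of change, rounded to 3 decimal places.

YEL366C: ΔΔCt = (26.88−16.30) − (23.81−15.77) = 10.58 − 8.04 = 2.54; fold change = 2^-2.54 = 0.172
YOL081C: ΔΔCt = (34.89−16.30) − (30.43−15.77) = 18.59 − 14.66 = 3.93; fold change = 2^-3.93 = 0.066
YHL289W: ΔΔCt = (26.19−16.30) − (26.64−15.77) = 9.89 − 10.87 = -0.98; fold change = 2^0.98 = 1.972
YKR118C: ΔΔCt = (17.01−16.30) − (19.04−15.77) = 0.71 − 3.27 = -2.56; fold change = 2^2.56 = 5.897
YOL081C has the largest |ΔΔCt| = 3.93.

0.066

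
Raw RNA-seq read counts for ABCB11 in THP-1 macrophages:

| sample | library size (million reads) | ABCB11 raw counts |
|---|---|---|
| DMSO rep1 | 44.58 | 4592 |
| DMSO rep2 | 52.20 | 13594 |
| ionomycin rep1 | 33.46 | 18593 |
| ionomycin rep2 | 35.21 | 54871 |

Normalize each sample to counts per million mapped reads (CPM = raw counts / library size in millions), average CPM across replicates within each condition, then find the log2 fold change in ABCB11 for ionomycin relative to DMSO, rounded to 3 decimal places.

2.540

CPM(DMSO rep1) = 4592 / 44.58 = 103.0058
CPM(DMSO rep2) = 13594 / 52.20 = 260.4215
CPM(ionomycin rep1) = 18593 / 33.46 = 555.6784
CPM(ionomycin rep2) = 54871 / 35.21 = 1558.3925
mean CPM(DMSO) = 181.7136; mean CPM(ionomycin) = 1057.0355
Fold change = 1057.0355 / 181.7136 = 5.81704
log2(5.81704) = 2.5403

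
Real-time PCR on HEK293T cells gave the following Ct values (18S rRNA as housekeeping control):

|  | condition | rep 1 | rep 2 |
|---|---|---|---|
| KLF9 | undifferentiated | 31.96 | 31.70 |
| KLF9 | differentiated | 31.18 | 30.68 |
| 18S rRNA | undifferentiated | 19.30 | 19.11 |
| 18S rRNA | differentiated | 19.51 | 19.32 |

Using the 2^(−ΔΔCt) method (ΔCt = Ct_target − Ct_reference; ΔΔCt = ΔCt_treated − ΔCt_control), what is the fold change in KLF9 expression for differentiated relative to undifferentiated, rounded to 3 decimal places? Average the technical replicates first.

2.158

Mean Ct: KLF9 undifferentiated 31.830; KLF9 differentiated 30.930; 18S rRNA undifferentiated 19.205; 18S rRNA differentiated 19.415
ΔCt(undifferentiated) = 31.830 − 19.205 = 12.625
ΔCt(differentiated) = 30.930 − 19.415 = 11.515
ΔΔCt = 11.515 − 12.625 = -1.110
Fold change = 2^(−(-1.110)) = 2^1.110 = 2.1585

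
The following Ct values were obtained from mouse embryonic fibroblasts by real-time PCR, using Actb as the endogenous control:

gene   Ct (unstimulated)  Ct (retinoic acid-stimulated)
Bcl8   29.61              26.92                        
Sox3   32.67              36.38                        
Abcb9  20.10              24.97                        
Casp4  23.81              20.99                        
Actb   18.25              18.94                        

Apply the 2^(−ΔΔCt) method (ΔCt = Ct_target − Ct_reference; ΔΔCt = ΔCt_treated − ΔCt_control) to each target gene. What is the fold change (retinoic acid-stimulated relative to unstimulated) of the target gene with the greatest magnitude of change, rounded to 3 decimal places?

Bcl8: ΔΔCt = (26.92−18.94) − (29.61−18.25) = 7.98 − 11.36 = -3.38; fold change = 2^3.38 = 10.411
Sox3: ΔΔCt = (36.38−18.94) − (32.67−18.25) = 17.44 − 14.42 = 3.02; fold change = 2^-3.02 = 0.123
Abcb9: ΔΔCt = (24.97−18.94) − (20.10−18.25) = 6.03 − 1.85 = 4.18; fold change = 2^-4.18 = 0.055
Casp4: ΔΔCt = (20.99−18.94) − (23.81−18.25) = 2.05 − 5.56 = -3.51; fold change = 2^3.51 = 11.392
Abcb9 has the largest |ΔΔCt| = 4.18.

0.055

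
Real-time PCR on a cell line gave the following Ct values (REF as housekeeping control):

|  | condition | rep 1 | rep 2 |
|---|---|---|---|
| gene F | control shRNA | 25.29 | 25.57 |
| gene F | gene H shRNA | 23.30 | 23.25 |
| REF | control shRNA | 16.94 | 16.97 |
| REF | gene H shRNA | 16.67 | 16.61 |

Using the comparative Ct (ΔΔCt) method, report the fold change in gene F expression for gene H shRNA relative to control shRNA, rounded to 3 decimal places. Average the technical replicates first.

Mean Ct: gene F control shRNA 25.430; gene F gene H shRNA 23.275; REF control shRNA 16.955; REF gene H shRNA 16.640
ΔCt(control shRNA) = 25.430 − 16.955 = 8.475
ΔCt(gene H shRNA) = 23.275 − 16.640 = 6.635
ΔΔCt = 6.635 − 8.475 = -1.840
Fold change = 2^(−(-1.840)) = 2^1.840 = 3.5801

3.580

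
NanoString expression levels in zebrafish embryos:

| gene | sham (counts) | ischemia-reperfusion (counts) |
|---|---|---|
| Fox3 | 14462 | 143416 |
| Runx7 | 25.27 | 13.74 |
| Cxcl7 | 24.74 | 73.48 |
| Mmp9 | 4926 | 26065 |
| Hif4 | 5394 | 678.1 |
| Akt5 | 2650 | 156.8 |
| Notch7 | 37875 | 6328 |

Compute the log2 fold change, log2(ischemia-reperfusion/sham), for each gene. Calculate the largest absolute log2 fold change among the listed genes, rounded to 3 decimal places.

4.079

log2(143416/14462) = 3.310  (Fox3)
log2(13.74/25.27) = -0.879  (Runx7)
log2(73.48/24.74) = 1.571  (Cxcl7)
log2(26065/4926) = 2.404  (Mmp9)
log2(678.1/5394) = -2.992  (Hif4)
log2(156.8/2650) = -4.079  (Akt5)
log2(6328/37875) = -2.581  (Notch7)
The largest magnitude belongs to Akt5.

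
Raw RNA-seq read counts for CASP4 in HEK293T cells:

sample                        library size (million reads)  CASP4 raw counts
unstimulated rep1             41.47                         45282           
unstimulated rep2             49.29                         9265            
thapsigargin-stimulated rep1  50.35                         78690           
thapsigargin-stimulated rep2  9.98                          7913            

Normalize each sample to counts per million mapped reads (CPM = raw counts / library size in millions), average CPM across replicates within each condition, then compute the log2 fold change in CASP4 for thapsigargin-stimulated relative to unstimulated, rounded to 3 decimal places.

0.880

CPM(unstimulated rep1) = 45282 / 41.47 = 1091.9219
CPM(unstimulated rep2) = 9265 / 49.29 = 187.9692
CPM(thapsigargin-stimulated rep1) = 78690 / 50.35 = 1562.8600
CPM(thapsigargin-stimulated rep2) = 7913 / 9.98 = 792.8858
mean CPM(unstimulated) = 639.9455; mean CPM(thapsigargin-stimulated) = 1177.8729
Fold change = 1177.8729 / 639.9455 = 1.84058
log2(1.84058) = 0.8802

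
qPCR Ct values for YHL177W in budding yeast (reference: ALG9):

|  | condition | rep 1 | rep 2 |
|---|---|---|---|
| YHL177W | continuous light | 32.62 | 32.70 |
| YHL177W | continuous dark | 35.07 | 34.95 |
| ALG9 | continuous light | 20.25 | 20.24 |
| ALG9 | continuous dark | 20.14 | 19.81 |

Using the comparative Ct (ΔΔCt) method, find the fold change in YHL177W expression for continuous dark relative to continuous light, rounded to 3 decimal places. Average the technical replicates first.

0.163

Mean Ct: YHL177W continuous light 32.660; YHL177W continuous dark 35.010; ALG9 continuous light 20.245; ALG9 continuous dark 19.975
ΔCt(continuous light) = 32.660 − 20.245 = 12.415
ΔCt(continuous dark) = 35.010 − 19.975 = 15.035
ΔΔCt = 15.035 − 12.415 = 2.620
Fold change = 2^(−2.620) = 0.1627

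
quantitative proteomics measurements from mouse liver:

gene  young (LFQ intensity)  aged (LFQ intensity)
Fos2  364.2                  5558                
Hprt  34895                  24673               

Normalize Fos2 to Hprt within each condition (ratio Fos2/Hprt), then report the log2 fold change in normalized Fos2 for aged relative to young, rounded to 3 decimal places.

4.432

Fos2/Hprt (young) = 364.2 / 34895 = 0.010437
Fos2/Hprt (aged) = 5558 / 24673 = 0.22527
Fold change = 0.22527 / 0.010437 = 21.5834
log2(21.5834) = 4.4319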